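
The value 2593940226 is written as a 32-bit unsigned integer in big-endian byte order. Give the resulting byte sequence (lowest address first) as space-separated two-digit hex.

2593940226 in hexadecimal, padded to 32 bits, is 0x9A9C6302.
Split into bytes (most-significant first): 9A 9C 63 02.
Big-endian stores the most-significant byte at the lowest address.
So the memory order matches the most-significant-first order: 9A 9C 63 02.

9A 9C 63 02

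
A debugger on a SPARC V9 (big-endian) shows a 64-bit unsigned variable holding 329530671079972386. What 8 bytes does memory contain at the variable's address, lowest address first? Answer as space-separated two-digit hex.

04 92 BA 66 40 51 5E 22

329530671079972386 in hexadecimal, padded to 64 bits, is 0x0492BA6640515E22.
Split into bytes (most-significant first): 04 92 BA 66 40 51 5E 22.
In big-endian order the high byte comes first in memory.
So the memory order matches the most-significant-first order: 04 92 BA 66 40 51 5E 22.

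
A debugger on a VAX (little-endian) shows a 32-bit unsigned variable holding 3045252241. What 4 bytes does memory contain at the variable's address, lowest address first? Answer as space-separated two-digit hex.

91 DC 82 B5

3045252241 in hexadecimal, padded to 32 bits, is 0xB582DC91.
Split into bytes (most-significant first): B5 82 DC 91.
Little-endian stores the least-significant byte at the lowest address.
So at ascending addresses the bytes are 91 DC 82 B5.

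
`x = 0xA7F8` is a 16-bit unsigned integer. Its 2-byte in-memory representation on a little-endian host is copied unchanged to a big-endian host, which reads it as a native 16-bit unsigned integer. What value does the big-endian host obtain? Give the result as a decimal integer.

63655

Stored little-endian, the bytes at ascending addresses are F8 A7.
Read back as big-endian, the last byte is least significant, giving 0xF8A7.
0xF8A7 = 63655.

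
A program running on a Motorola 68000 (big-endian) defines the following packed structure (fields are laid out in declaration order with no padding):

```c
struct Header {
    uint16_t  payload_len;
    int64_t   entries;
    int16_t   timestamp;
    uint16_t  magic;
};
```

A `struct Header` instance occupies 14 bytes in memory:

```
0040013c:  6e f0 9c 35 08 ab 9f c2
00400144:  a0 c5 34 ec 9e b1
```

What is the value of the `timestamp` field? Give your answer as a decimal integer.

13548

`timestamp` follows `payload_len` (2 B), `entries` (8 B), so it starts at offset 2 + 8 = 10 and occupies 2 bytes.
Bytes at offsets 10..11: 34 EC.
In big-endian order the high byte comes first in memory.
The bytes are already most-significant first: 0x34EC.
0x34EC = 13548.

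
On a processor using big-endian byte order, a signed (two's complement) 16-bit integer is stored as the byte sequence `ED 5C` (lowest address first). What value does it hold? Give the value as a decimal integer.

Big-endian stores the most-significant byte at the lowest address.
The bytes are already most-significant first: 0xED5C.
Top bit is set, so as a signed 16-bit value this is 0xED5C − 2^16 = -4772.

-4772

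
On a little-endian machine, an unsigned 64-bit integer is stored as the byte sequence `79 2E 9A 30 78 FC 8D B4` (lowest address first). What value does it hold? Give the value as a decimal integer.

13010332491684916857

In little-endian order the low byte comes first in memory.
Reassemble most-significant byte first: B4 8D FC 78 30 9A 2E 79 → 0xB48DFC78309A2E79.
0xB48DFC78309A2E79 = 13010332491684916857.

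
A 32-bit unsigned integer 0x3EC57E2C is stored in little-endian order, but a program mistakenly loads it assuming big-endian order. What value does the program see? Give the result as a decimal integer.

746505534

Stored little-endian, the bytes at ascending addresses are 2C 7E C5 3E.
Read back as big-endian, the last byte is least significant, giving 0x2C7EC53E.
0x2C7EC53E = 746505534.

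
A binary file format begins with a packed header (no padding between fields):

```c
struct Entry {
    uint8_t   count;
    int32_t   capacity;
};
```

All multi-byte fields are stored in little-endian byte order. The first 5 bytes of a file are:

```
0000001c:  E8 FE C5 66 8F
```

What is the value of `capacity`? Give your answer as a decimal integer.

`capacity` follows `count` (1 byte), so it starts at byte offset 1 and occupies 4 bytes.
Bytes at offsets 1..4: FE C5 66 8F.
In little-endian order the low byte comes first in memory.
Reassemble most-significant byte first: 8F 66 C5 FE → 0x8F66C5FE.
Top bit is set, so as a signed 32-bit value this is 0x8F66C5FE − 2^32 = -1889090050.

-1889090050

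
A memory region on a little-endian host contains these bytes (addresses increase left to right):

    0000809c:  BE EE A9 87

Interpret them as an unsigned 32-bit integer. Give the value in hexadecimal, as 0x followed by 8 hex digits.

Little-endian stores the least-significant byte at the lowest address.
Reassemble most-significant byte first: 87 A9 EE BE → 0x87A9EEBE.

0x87A9EEBE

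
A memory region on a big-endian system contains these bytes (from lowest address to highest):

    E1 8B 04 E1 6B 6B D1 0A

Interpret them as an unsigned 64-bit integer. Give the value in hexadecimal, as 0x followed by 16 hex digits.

0xE18B04E16B6BD10A

In big-endian order the high byte comes first in memory.
The bytes are already most-significant first: 0xE18B04E16B6BD10A.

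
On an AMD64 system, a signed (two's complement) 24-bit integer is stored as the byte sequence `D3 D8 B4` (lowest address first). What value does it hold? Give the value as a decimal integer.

In little-endian order the low byte comes first in memory.
Reassemble most-significant byte first: B4 D8 D3 → 0xB4D8D3.
Top bit is set, so as a signed 24-bit value this is 0xB4D8D3 − 2^24 = -4925229.

-4925229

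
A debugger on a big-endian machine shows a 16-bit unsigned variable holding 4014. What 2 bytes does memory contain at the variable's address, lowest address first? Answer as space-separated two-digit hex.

0F AE

4014 in hexadecimal, padded to 16 bits, is 0x0FAE.
Split into bytes (most-significant first): 0F AE.
In big-endian order the high byte comes first in memory.
So the memory order matches the most-significant-first order: 0F AE.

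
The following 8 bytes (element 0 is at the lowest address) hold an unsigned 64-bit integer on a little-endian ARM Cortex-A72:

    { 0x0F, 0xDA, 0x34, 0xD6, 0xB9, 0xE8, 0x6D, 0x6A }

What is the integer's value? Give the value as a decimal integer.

Little-endian: lowest address holds the least-significant byte.
Reassemble most-significant byte first: 6A 6D E8 B9 D6 34 DA 0F → 0x6A6DE8B9D634DA0F.
0x6A6DE8B9D634DA0F = 7669041625342204431.

7669041625342204431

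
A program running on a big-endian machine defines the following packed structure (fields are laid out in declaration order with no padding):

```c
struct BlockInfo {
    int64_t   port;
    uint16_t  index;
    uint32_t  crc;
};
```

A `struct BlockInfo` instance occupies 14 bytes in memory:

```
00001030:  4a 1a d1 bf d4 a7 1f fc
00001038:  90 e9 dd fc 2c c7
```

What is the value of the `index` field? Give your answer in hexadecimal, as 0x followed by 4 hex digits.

`index` follows `port` (8 bytes), so it starts at byte offset 8 and occupies 2 bytes.
Bytes at offsets 8..9: 90 E9.
In big-endian order the high byte comes first in memory.
The bytes are already most-significant first: 0x90E9.

0x90E9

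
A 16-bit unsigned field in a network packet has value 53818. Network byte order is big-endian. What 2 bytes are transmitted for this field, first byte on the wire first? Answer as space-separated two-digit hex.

D2 3A

53818 in hexadecimal, padded to 16 bits, is 0xD23A.
Split into bytes (most-significant first): D2 3A.
Big-endian stores the most-significant byte at the lowest address.
So the memory order matches the most-significant-first order: D2 3A.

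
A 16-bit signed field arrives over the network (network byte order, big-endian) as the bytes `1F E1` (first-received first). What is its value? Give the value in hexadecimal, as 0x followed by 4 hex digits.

Big-endian stores the most-significant byte at the lowest address.
The bytes are already most-significant first: 0x1FE1.

0x1FE1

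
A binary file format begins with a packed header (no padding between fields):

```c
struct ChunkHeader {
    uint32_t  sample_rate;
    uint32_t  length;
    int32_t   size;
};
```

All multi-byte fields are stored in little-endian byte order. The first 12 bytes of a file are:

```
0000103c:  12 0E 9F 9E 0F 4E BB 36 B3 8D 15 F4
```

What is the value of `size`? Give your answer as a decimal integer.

-199914061

`size` follows `sample_rate` (4 B), `length` (4 B), so it starts at offset 4 + 4 = 8 and occupies 4 bytes.
Bytes at offsets 8..11: B3 8D 15 F4.
Little-endian stores the least-significant byte at the lowest address.
Reassemble most-significant byte first: F4 15 8D B3 → 0xF4158DB3.
Top bit is set, so as a signed 32-bit value this is 0xF4158DB3 − 2^32 = -199914061.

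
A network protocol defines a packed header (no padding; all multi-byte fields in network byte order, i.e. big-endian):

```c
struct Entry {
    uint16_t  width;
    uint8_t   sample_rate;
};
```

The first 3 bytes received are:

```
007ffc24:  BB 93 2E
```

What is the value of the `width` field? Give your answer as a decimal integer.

`width` is the first field, at byte offset 0, occupying 2 bytes.
Bytes at offsets 0..1: BB 93.
Big-endian: lowest address holds the most-significant byte.
The bytes are already most-significant first: 0xBB93.
0xBB93 = 48019.

48019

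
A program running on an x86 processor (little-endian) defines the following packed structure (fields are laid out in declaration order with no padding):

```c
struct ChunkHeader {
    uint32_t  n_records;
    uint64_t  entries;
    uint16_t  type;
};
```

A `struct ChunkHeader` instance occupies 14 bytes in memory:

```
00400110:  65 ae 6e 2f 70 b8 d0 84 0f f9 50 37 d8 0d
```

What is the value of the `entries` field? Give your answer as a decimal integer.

3985959515270985840

`entries` follows `n_records` (4 bytes), so it starts at byte offset 4 and occupies 8 bytes.
Bytes at offsets 4..11: 70 B8 D0 84 0F F9 50 37.
In little-endian order the low byte comes first in memory.
Reassemble most-significant byte first: 37 50 F9 0F 84 D0 B8 70 → 0x3750F90F84D0B870.
0x3750F90F84D0B870 = 3985959515270985840.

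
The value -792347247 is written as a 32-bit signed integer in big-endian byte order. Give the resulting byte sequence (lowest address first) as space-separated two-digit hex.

D0 C5 BD 91

Two's complement of -792347247 in 32 bits: 792347247 = 0x2F3A426F; invert → 0xD0C5BD90; add 1 → 0xD0C5BD91.
Split into bytes (most-significant first): D0 C5 BD 91.
Big-endian: lowest address holds the most-significant byte.
So the memory order matches the most-significant-first order: D0 C5 BD 91.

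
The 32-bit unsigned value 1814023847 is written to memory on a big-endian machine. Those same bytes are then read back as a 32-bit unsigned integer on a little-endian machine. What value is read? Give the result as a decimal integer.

1814023847 in 32-bit hexadecimal is 0x6C1FCEA7.
Stored big-endian, the bytes at ascending addresses are 6C 1F CE A7.
Read back as little-endian, the first byte is least significant, giving 0xA7CE1F6C.
0xA7CE1F6C = 2815303532.

2815303532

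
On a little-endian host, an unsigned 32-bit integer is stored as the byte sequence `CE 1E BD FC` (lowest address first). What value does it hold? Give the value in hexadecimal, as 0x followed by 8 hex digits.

0xFCBD1ECE

Little-endian stores the least-significant byte at the lowest address.
Reassemble most-significant byte first: FC BD 1E CE → 0xFCBD1ECE.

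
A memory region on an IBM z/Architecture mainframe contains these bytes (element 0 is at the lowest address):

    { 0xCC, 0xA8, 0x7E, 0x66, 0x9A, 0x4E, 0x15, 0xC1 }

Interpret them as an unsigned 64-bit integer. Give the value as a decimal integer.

14747175958965261761

Big-endian: lowest address holds the most-significant byte.
The bytes are already most-significant first: 0xCCA87E669A4E15C1.
0xCCA87E669A4E15C1 = 14747175958965261761.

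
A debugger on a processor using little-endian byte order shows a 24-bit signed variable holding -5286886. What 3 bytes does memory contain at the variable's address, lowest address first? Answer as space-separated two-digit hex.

1A 54 AF

Two's complement of -5286886 in 24 bits: 5286886 = 0x50ABE6; invert → 0xAF5419; add 1 → 0xAF541A.
Split into bytes (most-significant first): AF 54 1A.
In little-endian order the low byte comes first in memory.
So at ascending addresses the bytes are 1A 54 AF.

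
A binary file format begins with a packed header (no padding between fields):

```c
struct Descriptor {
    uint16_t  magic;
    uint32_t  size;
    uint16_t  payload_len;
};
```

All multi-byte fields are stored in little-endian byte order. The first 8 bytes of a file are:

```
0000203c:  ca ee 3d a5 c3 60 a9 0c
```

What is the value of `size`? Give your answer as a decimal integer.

`size` follows `magic` (2 bytes), so it starts at byte offset 2 and occupies 4 bytes.
Bytes at offsets 2..5: 3D A5 C3 60.
Little-endian: lowest address holds the least-significant byte.
Reassemble most-significant byte first: 60 C3 A5 3D → 0x60C3A53D.
0x60C3A53D = 1623434557.

1623434557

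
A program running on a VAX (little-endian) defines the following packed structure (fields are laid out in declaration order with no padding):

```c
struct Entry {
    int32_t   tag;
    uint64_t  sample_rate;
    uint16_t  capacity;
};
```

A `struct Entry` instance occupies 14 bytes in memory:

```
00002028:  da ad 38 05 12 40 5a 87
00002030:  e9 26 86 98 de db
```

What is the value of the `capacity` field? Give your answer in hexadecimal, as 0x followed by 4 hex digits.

`capacity` follows `tag` (4 B), `sample_rate` (8 B), so it starts at offset 4 + 8 = 12 and occupies 2 bytes.
Bytes at offsets 12..13: DE DB.
Little-endian stores the least-significant byte at the lowest address.
Reassemble most-significant byte first: DB DE → 0xDBDE.

0xDBDE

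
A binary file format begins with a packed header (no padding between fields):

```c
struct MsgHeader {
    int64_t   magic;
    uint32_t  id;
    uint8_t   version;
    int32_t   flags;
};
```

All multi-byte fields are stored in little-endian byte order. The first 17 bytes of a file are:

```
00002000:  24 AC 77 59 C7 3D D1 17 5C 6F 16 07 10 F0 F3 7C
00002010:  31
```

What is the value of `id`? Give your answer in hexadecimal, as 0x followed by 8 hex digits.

0x07166F5C

`id` follows `magic` (8 bytes), so it starts at byte offset 8 and occupies 4 bytes.
Bytes at offsets 8..11: 5C 6F 16 07.
Little-endian: lowest address holds the least-significant byte.
Reassemble most-significant byte first: 07 16 6F 5C → 0x07166F5C.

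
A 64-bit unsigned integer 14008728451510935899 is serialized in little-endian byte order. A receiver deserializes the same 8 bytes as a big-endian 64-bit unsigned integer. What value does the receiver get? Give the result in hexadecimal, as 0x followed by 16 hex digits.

0x5BA137234E0069C2

14008728451510935899 in 64-bit hexadecimal is 0xC269004E2337A15B.
Stored little-endian, the bytes at ascending addresses are 5B A1 37 23 4E 00 69 C2.
Read back as big-endian, the last byte is least significant, giving 0x5BA137234E0069C2.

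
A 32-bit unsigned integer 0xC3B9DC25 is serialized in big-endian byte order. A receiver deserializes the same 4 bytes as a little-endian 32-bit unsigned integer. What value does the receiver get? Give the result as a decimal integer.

635222467

Stored big-endian, the bytes at ascending addresses are C3 B9 DC 25.
Read back as little-endian, the first byte is least significant, giving 0x25DCB9C3.
0x25DCB9C3 = 635222467.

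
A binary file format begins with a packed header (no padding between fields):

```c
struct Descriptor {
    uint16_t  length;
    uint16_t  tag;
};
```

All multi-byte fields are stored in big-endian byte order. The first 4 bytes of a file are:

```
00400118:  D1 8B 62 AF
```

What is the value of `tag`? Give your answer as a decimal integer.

`tag` follows `length` (2 bytes), so it starts at byte offset 2 and occupies 2 bytes.
Bytes at offsets 2..3: 62 AF.
Big-endian stores the most-significant byte at the lowest address.
The bytes are already most-significant first: 0x62AF.
0x62AF = 25263.

25263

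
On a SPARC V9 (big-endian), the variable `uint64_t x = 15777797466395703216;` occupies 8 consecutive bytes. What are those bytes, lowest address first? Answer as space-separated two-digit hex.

DA F5 FF 33 8A 92 F7 B0

15777797466395703216 in hexadecimal, padded to 64 bits, is 0xDAF5FF338A92F7B0.
Split into bytes (most-significant first): DA F5 FF 33 8A 92 F7 B0.
Big-endian: lowest address holds the most-significant byte.
So the memory order matches the most-significant-first order: DA F5 FF 33 8A 92 F7 B0.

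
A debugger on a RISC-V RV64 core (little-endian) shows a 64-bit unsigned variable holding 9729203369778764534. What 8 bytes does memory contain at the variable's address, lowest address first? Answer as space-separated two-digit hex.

9729203369778764534 in hexadecimal, padded to 64 bits, is 0x870512EAD3325AF6.
Split into bytes (most-significant first): 87 05 12 EA D3 32 5A F6.
Little-endian stores the least-significant byte at the lowest address.
So at ascending addresses the bytes are F6 5A 32 D3 EA 12 05 87.

F6 5A 32 D3 EA 12 05 87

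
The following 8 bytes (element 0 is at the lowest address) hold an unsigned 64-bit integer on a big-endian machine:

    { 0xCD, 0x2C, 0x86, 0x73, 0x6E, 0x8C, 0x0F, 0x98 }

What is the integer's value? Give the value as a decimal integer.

In big-endian order the high byte comes first in memory.
The bytes are already most-significant first: 0xCD2C86736E8C0F98.
0xCD2C86736E8C0F98 = 14784339507084529560.

14784339507084529560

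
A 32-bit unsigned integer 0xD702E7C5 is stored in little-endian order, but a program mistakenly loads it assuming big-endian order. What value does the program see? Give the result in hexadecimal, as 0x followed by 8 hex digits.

Stored little-endian, the bytes at ascending addresses are C5 E7 02 D7.
Read back as big-endian, the last byte is least significant, giving 0xC5E702D7.

0xC5E702D7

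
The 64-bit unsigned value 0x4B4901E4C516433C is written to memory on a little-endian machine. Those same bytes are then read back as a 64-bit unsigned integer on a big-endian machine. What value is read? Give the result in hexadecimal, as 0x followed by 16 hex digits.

0x3C4316C5E401494B

Stored little-endian, the bytes at ascending addresses are 3C 43 16 C5 E4 01 49 4B.
Read back as big-endian, the last byte is least significant, giving 0x3C4316C5E401494B.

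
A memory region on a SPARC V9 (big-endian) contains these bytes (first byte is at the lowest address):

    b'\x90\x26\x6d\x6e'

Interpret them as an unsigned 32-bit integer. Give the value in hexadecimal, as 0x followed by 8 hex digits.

Big-endian stores the most-significant byte at the lowest address.
The bytes are already most-significant first: 0x90266D6E.

0x90266D6E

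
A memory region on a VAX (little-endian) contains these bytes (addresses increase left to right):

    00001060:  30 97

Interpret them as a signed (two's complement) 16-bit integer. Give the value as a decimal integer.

-26832

In little-endian order the low byte comes first in memory.
Reassemble most-significant byte first: 97 30 → 0x9730.
Top bit is set, so as a signed 16-bit value this is 0x9730 − 2^16 = -26832.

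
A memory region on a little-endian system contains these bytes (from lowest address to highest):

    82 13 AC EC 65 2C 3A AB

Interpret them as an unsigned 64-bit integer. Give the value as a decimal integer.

Little-endian stores the least-significant byte at the lowest address.
Reassemble most-significant byte first: AB 3A 2C 65 EC AC 13 82 → 0xAB3A2C65ECAC1382.
0xAB3A2C65ECAC1382 = 12338222945408914306.

12338222945408914306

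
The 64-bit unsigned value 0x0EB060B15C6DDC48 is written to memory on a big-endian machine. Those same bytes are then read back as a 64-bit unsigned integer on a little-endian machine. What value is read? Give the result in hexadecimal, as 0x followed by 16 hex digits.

Stored big-endian, the bytes at ascending addresses are 0E B0 60 B1 5C 6D DC 48.
Read back as little-endian, the first byte is least significant, giving 0x48DC6D5CB160B00E.

0x48DC6D5CB160B00E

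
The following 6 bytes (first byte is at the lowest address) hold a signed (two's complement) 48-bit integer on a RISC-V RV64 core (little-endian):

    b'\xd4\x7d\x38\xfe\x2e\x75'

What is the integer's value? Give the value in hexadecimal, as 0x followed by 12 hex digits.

Little-endian: lowest address holds the least-significant byte.
Reassemble most-significant byte first: 75 2E FE 38 7D D4 → 0x752EFE387DD4.

0x752EFE387DD4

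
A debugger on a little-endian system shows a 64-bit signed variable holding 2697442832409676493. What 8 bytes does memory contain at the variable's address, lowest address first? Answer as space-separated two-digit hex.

2697442832409676493 in hexadecimal, padded to 64 bits, is 0x256F3DF6E3B3CACD.
Split into bytes (most-significant first): 25 6F 3D F6 E3 B3 CA CD.
In little-endian order the low byte comes first in memory.
So at ascending addresses the bytes are CD CA B3 E3 F6 3D 6F 25.

CD CA B3 E3 F6 3D 6F 25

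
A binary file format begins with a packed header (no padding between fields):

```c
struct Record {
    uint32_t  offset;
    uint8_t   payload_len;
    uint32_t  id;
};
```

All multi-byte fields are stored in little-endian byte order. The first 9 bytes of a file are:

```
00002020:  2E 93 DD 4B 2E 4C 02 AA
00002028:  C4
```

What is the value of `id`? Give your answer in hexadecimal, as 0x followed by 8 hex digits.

`id` follows `offset` (4 B), `payload_len` (1 B), so it starts at offset 4 + 1 = 5 and occupies 4 bytes.
Bytes at offsets 5..8: 4C 02 AA C4.
Little-endian stores the least-significant byte at the lowest address.
Reassemble most-significant byte first: C4 AA 02 4C → 0xC4AA024C.

0xC4AA024C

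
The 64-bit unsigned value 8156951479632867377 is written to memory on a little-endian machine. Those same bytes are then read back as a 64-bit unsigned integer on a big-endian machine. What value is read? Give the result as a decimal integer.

8156951479632867377 in 64-bit hexadecimal is 0x71335027419D3031.
Stored little-endian, the bytes at ascending addresses are 31 30 9D 41 27 50 33 71.
Read back as big-endian, the last byte is least significant, giving 0x31309D4127503371.
0x31309D4127503371 = 3544505809898582897.

3544505809898582897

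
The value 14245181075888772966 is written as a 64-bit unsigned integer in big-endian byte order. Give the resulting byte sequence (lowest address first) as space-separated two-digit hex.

C5 B1 0C B6 DD 77 97 66

14245181075888772966 in hexadecimal, padded to 64 bits, is 0xC5B10CB6DD779766.
Split into bytes (most-significant first): C5 B1 0C B6 DD 77 97 66.
Big-endian stores the most-significant byte at the lowest address.
So the memory order matches the most-significant-first order: C5 B1 0C B6 DD 77 97 66.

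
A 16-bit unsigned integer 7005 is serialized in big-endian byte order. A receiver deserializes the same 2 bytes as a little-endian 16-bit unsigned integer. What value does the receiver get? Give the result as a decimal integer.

23835

7005 in 16-bit hexadecimal is 0x1B5D.
Stored big-endian, the bytes at ascending addresses are 1B 5D.
Read back as little-endian, the first byte is least significant, giving 0x5D1B.
0x5D1B = 23835.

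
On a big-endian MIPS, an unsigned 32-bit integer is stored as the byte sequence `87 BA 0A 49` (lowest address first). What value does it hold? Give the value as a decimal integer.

In big-endian order the high byte comes first in memory.
The bytes are already most-significant first: 0x87BA0A49.
0x87BA0A49 = 2277116489.

2277116489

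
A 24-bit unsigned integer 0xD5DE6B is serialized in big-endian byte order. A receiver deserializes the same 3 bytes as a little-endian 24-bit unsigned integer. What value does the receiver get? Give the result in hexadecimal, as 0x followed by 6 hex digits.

Stored big-endian, the bytes at ascending addresses are D5 DE 6B.
Read back as little-endian, the first byte is least significant, giving 0x6BDED5.

0x6BDED5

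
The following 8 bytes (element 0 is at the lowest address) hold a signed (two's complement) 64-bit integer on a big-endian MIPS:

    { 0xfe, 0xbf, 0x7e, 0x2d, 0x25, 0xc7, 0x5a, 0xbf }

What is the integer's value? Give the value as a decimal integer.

Big-endian stores the most-significant byte at the lowest address.
The bytes are already most-significant first: 0xFEBF7E2D25C75ABF.
Top bit is set, so as a signed 64-bit value this is 0xFEBF7E2D25C75ABF − 2^64 = -90214735151670593.

-90214735151670593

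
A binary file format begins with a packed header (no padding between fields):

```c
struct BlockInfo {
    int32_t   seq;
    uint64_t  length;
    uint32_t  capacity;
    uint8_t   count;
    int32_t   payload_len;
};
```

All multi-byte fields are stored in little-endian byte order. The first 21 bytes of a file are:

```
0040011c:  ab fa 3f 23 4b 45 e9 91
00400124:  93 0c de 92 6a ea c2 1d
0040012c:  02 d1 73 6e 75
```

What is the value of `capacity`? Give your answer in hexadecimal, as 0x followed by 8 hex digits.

0x1DC2EA6A

`capacity` follows `seq` (4 B), `length` (8 B), so it starts at offset 4 + 8 = 12 and occupies 4 bytes.
Bytes at offsets 12..15: 6A EA C2 1D.
Little-endian: lowest address holds the least-significant byte.
Reassemble most-significant byte first: 1D C2 EA 6A → 0x1DC2EA6A.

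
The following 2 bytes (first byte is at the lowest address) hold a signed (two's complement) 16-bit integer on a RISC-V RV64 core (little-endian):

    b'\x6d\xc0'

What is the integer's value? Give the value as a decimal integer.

Little-endian: lowest address holds the least-significant byte.
Reassemble most-significant byte first: C0 6D → 0xC06D.
Top bit is set, so as a signed 16-bit value this is 0xC06D − 2^16 = -16275.

-16275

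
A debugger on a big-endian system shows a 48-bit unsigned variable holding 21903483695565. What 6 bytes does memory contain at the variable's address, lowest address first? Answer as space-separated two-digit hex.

21903483695565 in hexadecimal, padded to 48 bits, is 0x13EBCD5D71CD.
Split into bytes (most-significant first): 13 EB CD 5D 71 CD.
Big-endian stores the most-significant byte at the lowest address.
So the memory order matches the most-significant-first order: 13 EB CD 5D 71 CD.

13 EB CD 5D 71 CD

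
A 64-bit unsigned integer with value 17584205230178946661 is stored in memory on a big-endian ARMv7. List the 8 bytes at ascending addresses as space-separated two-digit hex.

17584205230178946661 in hexadecimal, padded to 64 bits, is 0xF407A57DE261CE65.
Split into bytes (most-significant first): F4 07 A5 7D E2 61 CE 65.
In big-endian order the high byte comes first in memory.
So the memory order matches the most-significant-first order: F4 07 A5 7D E2 61 CE 65.

F4 07 A5 7D E2 61 CE 65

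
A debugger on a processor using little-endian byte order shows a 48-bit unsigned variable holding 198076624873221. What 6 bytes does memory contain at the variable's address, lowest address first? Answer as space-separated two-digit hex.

05 27 DD 4E 26 B4

198076624873221 in hexadecimal, padded to 48 bits, is 0xB4264EDD2705.
Split into bytes (most-significant first): B4 26 4E DD 27 05.
Little-endian stores the least-significant byte at the lowest address.
So at ascending addresses the bytes are 05 27 DD 4E 26 B4.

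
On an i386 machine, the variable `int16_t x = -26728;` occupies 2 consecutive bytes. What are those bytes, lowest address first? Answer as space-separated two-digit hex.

98 97

Two's complement of -26728 in 16 bits: 26728 = 0x6868; invert → 0x9797; add 1 → 0x9798.
Split into bytes (most-significant first): 97 98.
In little-endian order the low byte comes first in memory.
So at ascending addresses the bytes are 98 97.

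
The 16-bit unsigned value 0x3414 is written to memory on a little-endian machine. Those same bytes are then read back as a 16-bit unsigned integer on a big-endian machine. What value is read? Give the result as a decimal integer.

Stored little-endian, the bytes at ascending addresses are 14 34.
Read back as big-endian, the last byte is least significant, giving 0x1434.
0x1434 = 5172.

5172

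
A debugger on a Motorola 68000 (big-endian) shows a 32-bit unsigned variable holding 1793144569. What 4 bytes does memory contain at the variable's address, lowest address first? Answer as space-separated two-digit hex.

1793144569 in hexadecimal, padded to 32 bits, is 0x6AE136F9.
Split into bytes (most-significant first): 6A E1 36 F9.
Big-endian stores the most-significant byte at the lowest address.
So the memory order matches the most-significant-first order: 6A E1 36 F9.

6A E1 36 F9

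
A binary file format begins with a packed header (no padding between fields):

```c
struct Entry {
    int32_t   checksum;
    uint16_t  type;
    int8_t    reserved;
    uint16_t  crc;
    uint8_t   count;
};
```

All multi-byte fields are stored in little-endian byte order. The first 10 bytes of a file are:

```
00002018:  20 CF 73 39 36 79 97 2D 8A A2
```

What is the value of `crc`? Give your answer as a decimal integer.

`crc` follows `checksum` (4 B), `type` (2 B), `reserved` (1 B), so it starts at offset 4 + 2 + 1 = 7 and occupies 2 bytes.
Bytes at offsets 7..8: 2D 8A.
In little-endian order the low byte comes first in memory.
Reassemble most-significant byte first: 8A 2D → 0x8A2D.
0x8A2D = 35373.

35373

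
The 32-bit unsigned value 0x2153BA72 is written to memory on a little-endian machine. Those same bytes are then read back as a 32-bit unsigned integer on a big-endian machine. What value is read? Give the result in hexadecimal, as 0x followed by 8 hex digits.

Stored little-endian, the bytes at ascending addresses are 72 BA 53 21.
Read back as big-endian, the last byte is least significant, giving 0x72BA5321.

0x72BA5321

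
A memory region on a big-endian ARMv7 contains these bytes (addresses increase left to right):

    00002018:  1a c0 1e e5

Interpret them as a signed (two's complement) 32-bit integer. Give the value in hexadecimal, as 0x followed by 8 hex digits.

0x1AC01EE5

In big-endian order the high byte comes first in memory.
The bytes are already most-significant first: 0x1AC01EE5.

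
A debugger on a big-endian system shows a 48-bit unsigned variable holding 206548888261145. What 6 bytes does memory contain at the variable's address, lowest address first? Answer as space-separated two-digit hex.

206548888261145 in hexadecimal, padded to 48 bits, is 0xBBDAE91D1219.
Split into bytes (most-significant first): BB DA E9 1D 12 19.
Big-endian stores the most-significant byte at the lowest address.
So the memory order matches the most-significant-first order: BB DA E9 1D 12 19.

BB DA E9 1D 12 19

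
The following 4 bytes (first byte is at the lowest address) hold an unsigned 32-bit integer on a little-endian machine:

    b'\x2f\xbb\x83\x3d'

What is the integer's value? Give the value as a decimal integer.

1032043311

In little-endian order the low byte comes first in memory.
Reassemble most-significant byte first: 3D 83 BB 2F → 0x3D83BB2F.
0x3D83BB2F = 1032043311.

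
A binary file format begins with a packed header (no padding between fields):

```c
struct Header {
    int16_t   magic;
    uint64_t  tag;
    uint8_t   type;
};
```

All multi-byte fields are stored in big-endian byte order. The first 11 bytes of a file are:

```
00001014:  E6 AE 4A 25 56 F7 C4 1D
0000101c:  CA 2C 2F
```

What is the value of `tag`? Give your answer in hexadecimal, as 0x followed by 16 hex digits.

0x4A2556F7C41DCA2C

`tag` follows `magic` (2 bytes), so it starts at byte offset 2 and occupies 8 bytes.
Bytes at offsets 2..9: 4A 25 56 F7 C4 1D CA 2C.
Big-endian: lowest address holds the most-significant byte.
The bytes are already most-significant first: 0x4A2556F7C41DCA2C.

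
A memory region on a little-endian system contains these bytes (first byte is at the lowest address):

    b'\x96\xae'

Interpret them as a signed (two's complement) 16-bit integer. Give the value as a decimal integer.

-20842

In little-endian order the low byte comes first in memory.
Reassemble most-significant byte first: AE 96 → 0xAE96.
Top bit is set, so as a signed 16-bit value this is 0xAE96 − 2^16 = -20842.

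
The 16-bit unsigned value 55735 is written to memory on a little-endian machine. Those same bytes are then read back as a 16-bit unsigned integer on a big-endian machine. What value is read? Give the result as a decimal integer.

55735 in 16-bit hexadecimal is 0xD9B7.
Stored little-endian, the bytes at ascending addresses are B7 D9.
Read back as big-endian, the last byte is least significant, giving 0xB7D9.
0xB7D9 = 47065.

47065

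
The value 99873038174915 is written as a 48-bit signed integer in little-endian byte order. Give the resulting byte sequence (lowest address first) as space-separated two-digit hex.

C3 8A F6 80 D5 5A

99873038174915 in hexadecimal, padded to 48 bits, is 0x5AD580F68AC3.
Split into bytes (most-significant first): 5A D5 80 F6 8A C3.
Little-endian stores the least-significant byte at the lowest address.
So at ascending addresses the bytes are C3 8A F6 80 D5 5A.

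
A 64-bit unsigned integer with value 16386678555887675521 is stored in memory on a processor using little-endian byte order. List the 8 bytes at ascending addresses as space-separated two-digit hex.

81 28 32 84 53 2D 69 E3

16386678555887675521 in hexadecimal, padded to 64 bits, is 0xE3692D5384322881.
Split into bytes (most-significant first): E3 69 2D 53 84 32 28 81.
Little-endian stores the least-significant byte at the lowest address.
So at ascending addresses the bytes are 81 28 32 84 53 2D 69 E3.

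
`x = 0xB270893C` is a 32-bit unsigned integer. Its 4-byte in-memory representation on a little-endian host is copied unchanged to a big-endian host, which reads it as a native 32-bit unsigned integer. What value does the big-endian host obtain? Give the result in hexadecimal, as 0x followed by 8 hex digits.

Stored little-endian, the bytes at ascending addresses are 3C 89 70 B2.
Read back as big-endian, the last byte is least significant, giving 0x3C8970B2.

0x3C8970B2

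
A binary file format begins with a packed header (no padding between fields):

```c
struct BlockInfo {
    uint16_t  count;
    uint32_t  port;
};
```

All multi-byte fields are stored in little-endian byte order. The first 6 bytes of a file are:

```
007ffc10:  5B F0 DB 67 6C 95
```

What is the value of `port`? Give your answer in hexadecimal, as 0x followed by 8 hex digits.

0x956C67DB

`port` follows `count` (2 bytes), so it starts at byte offset 2 and occupies 4 bytes.
Bytes at offsets 2..5: DB 67 6C 95.
Little-endian: lowest address holds the least-significant byte.
Reassemble most-significant byte first: 95 6C 67 DB → 0x956C67DB.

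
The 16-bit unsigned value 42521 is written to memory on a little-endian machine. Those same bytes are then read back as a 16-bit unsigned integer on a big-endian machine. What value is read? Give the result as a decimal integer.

42521 in 16-bit hexadecimal is 0xA619.
Stored little-endian, the bytes at ascending addresses are 19 A6.
Read back as big-endian, the last byte is least significant, giving 0x19A6.
0x19A6 = 6566.

6566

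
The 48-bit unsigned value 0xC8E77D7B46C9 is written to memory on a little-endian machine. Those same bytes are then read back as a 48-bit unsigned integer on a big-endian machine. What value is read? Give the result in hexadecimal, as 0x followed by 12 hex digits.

Stored little-endian, the bytes at ascending addresses are C9 46 7B 7D E7 C8.
Read back as big-endian, the last byte is least significant, giving 0xC9467B7DE7C8.

0xC9467B7DE7C8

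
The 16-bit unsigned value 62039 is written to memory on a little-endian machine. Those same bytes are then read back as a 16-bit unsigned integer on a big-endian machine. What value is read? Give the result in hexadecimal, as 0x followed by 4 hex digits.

62039 in 16-bit hexadecimal is 0xF257.
Stored little-endian, the bytes at ascending addresses are 57 F2.
Read back as big-endian, the last byte is least significant, giving 0x57F2.

0x57F2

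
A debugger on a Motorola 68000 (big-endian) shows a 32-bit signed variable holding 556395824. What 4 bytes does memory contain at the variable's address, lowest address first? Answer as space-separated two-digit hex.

556395824 in hexadecimal, padded to 32 bits, is 0x2129ED30.
Split into bytes (most-significant first): 21 29 ED 30.
In big-endian order the high byte comes first in memory.
So the memory order matches the most-significant-first order: 21 29 ED 30.

21 29 ED 30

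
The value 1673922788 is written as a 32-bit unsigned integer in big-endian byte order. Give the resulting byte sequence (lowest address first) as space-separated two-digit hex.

1673922788 in hexadecimal, padded to 32 bits, is 0x63C608E4.
Split into bytes (most-significant first): 63 C6 08 E4.
Big-endian stores the most-significant byte at the lowest address.
So the memory order matches the most-significant-first order: 63 C6 08 E4.

63 C6 08 E4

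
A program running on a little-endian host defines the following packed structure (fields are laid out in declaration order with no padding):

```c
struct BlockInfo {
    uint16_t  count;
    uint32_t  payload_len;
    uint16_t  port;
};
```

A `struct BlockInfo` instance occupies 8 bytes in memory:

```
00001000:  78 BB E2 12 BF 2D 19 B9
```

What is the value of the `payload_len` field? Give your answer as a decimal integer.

`payload_len` follows `count` (2 bytes), so it starts at byte offset 2 and occupies 4 bytes.
Bytes at offsets 2..5: E2 12 BF 2D.
Little-endian stores the least-significant byte at the lowest address.
Reassemble most-significant byte first: 2D BF 12 E2 → 0x2DBF12E2.
0x2DBF12E2 = 767496930.

767496930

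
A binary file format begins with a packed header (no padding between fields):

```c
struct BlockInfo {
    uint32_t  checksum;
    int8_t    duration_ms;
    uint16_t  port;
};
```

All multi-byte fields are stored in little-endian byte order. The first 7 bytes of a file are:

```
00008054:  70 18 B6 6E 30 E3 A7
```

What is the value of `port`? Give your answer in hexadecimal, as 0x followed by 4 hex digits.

0xA7E3

`port` follows `checksum` (4 B), `duration_ms` (1 B), so it starts at offset 4 + 1 = 5 and occupies 2 bytes.
Bytes at offsets 5..6: E3 A7.
In little-endian order the low byte comes first in memory.
Reassemble most-significant byte first: A7 E3 → 0xA7E3.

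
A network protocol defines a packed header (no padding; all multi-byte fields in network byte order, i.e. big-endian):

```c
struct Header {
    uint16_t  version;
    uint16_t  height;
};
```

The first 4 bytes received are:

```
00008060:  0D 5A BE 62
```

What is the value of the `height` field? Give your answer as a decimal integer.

`height` follows `version` (2 bytes), so it starts at byte offset 2 and occupies 2 bytes.
Bytes at offsets 2..3: BE 62.
Big-endian stores the most-significant byte at the lowest address.
The bytes are already most-significant first: 0xBE62.
0xBE62 = 48738.

48738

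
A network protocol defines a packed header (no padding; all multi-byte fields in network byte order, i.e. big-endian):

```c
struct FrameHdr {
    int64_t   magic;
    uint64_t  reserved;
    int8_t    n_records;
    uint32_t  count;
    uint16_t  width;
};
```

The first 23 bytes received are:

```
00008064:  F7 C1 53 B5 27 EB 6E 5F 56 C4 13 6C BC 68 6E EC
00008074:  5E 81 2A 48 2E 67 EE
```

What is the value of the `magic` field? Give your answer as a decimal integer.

-594101638312268193

`magic` is the first field, at byte offset 0, occupying 8 bytes.
Bytes at offsets 0..7: F7 C1 53 B5 27 EB 6E 5F.
Big-endian: lowest address holds the most-significant byte.
The bytes are already most-significant first: 0xF7C153B527EB6E5F.
Top bit is set, so as a signed 64-bit value this is 0xF7C153B527EB6E5F − 2^64 = -594101638312268193.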